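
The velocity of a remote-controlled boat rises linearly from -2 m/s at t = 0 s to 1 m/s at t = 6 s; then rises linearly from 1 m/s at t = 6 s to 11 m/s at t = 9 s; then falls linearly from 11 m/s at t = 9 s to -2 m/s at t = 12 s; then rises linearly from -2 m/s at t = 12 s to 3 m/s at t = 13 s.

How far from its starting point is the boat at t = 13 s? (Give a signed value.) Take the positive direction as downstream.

Net displacement equals the area under the velocity-time graph (areas below the axis count negative).
0–6 s: ½(-2 + 1)(6) = -3 m
6–9 s: ½(1 + 11)(3) = 18 m
9–12 s: ½(11 + -2)(3) = 13.5 m
12–13 s: ½(-2 + 3)(1) = 0.5 m
Net displacement = 29 m

29 m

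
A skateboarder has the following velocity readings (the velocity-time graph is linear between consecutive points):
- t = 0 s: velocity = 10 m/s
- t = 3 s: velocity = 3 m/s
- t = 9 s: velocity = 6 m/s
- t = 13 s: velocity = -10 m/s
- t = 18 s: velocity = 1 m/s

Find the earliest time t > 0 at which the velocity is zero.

t = 10.5 s

v changes sign on 9–13 s (from 6 to -10); the graph is linear there, so v = 0 at t = 9 + (-6)·(13 − 9)/(-10 − 6) = 10.5 s.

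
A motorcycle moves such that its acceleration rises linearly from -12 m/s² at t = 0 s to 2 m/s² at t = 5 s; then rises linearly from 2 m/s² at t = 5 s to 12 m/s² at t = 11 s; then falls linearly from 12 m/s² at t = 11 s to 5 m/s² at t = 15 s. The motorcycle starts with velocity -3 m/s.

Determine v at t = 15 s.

Δv equals the area under the a-t graph; then v = v₀ + Δv.
0–5 s: ½(-12 + 2)(5) = -25 m/s
5–11 s: ½(2 + 12)(6) = 42 m/s
11–15 s: ½(12 + 5)(4) = 34 m/s
Δv = 51 m/s, so v(15) = -3 + (51) = 48 m/s.

48 m/s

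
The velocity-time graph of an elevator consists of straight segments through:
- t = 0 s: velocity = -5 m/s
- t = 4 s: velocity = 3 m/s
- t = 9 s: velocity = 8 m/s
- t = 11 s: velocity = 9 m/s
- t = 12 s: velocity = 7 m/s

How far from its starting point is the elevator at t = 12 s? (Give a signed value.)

48.5 m

Displacement is the signed area under the v-t curve.
0–4 s: ½(-5 + 3)(4) = -4 m
4–9 s: ½(3 + 8)(5) = 27.5 m
9–11 s: ½(8 + 9)(2) = 17 m
11–12 s: ½(9 + 7)(1) = 8 m
Net displacement = 48.5 m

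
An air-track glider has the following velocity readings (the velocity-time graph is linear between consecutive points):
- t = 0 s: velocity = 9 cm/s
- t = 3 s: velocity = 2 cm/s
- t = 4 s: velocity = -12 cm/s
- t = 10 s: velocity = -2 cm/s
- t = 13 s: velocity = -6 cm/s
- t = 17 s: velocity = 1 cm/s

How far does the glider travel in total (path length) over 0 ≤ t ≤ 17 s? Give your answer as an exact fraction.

1209/14 cm

Distance (not displacement) is the total path length: add the absolute areas under v-t.
0–3 s: |½(9 + 2)(3)| = 16.5 cm
3–4 s: v = 0 at t = 22/7 s; triangle areas 1/7 + 36/7 = 37/7 cm
4–10 s: |½(-12 + -2)(6)| = 42 cm
10–13 s: |½(-2 + -6)(3)| = 12 cm
13–17 s: v = 0 at t = 115/7 s; triangle areas 72/7 + 2/7 = 74/7 cm
Total distance = 1209/14 cm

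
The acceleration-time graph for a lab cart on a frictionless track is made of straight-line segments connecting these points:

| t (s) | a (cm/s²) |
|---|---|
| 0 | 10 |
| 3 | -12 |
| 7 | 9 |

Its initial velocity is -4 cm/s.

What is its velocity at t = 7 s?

-13 cm/s

Δv equals the area under the a-t graph; then v = v₀ + Δv.
0–3 s: ½(10 + -12)(3) = -3 cm/s
3–7 s: ½(-12 + 9)(4) = -6 cm/s
Δv = -9 cm/s, so v(7) = -4 + (-9) = -13 cm/s.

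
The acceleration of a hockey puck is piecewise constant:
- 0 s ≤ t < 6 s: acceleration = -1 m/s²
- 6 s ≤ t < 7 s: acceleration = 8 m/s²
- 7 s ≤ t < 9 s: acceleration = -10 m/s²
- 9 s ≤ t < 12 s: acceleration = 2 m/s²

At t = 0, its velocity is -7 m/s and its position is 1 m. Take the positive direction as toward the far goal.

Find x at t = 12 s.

-164 m

On each constant-a segment, Δv = aΔt and Δx = v₀Δt + ½aΔt²; chain segment to segment.
0–6 s: v starts -7 m/s; Δx = -7·6 + ½·-1·6² = -60 m; v ends -13 m/s.
6–7 s: v starts -13 m/s; Δx = -13·1 + ½·8·1² = -9 m; v ends -5 m/s.
7–9 s: v starts -5 m/s; Δx = -5·2 + ½·-10·2² = -30 m; v ends -25 m/s.
9–12 s: v starts -25 m/s; Δx = -25·3 + ½·2·3² = -66 m; v ends -19 m/s.
x(12) = 1 + Σ Δx = -164 m.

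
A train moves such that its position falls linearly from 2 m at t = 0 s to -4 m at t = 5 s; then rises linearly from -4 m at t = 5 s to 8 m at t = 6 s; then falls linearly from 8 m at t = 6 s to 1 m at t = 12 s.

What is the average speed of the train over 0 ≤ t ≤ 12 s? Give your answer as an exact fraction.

Average speed = (total path length)/(elapsed time); on a piecewise-linear x-t graph the path length is Σ|Δx|.
0–5 s: |Δx| = |-4 − 2| = 6 m
5–6 s: |Δx| = |8 − -4| = 12 m
6–12 s: |Δx| = |1 − 8| = 7 m
Total path = 25 m; average speed = 25/12 = 25/12 m/s.

25/12 m/s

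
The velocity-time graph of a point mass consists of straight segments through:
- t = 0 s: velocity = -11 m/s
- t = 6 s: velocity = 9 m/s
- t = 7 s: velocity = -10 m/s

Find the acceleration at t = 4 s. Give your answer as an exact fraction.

Acceleration is the slope of the v-t graph on 0–6 s: (9 − -11)/(6 − 0) = 10/3 m/s².

10/3 m/s²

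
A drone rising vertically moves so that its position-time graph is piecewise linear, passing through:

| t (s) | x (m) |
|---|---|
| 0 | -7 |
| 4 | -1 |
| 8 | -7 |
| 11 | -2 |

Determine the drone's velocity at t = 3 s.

Velocity is the slope of the x-t graph on 0–4 s: (-1 − -7)/(4 − 0) = 1.5 m/s.

1.5 m/s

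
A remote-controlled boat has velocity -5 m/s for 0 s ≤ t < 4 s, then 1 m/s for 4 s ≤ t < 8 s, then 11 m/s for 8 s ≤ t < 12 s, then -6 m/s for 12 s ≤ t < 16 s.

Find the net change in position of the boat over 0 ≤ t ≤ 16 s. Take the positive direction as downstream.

4 m

Net displacement equals the area under the velocity-time graph (areas below the axis count negative).
0–4 s: -5 × 4 = -20 m
4–8 s: 1 × 4 = 4 m
8–12 s: 11 × 4 = 44 m
12–16 s: -6 × 4 = -24 m
Net displacement = 4 m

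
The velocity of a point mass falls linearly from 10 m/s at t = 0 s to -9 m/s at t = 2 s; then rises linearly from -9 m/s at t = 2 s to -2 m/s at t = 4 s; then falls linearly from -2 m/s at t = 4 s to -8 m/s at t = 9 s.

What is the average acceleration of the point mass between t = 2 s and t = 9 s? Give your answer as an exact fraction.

Average acceleration = Δv/Δt = (-8 − -9)/(9 − 2) = 1/7 m/s².

1/7 m/s²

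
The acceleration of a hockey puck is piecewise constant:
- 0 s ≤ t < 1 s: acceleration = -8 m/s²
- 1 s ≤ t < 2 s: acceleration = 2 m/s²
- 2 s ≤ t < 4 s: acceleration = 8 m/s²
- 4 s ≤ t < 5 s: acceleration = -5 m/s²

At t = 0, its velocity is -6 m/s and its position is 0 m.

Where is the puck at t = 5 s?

On each constant-a segment, Δv = aΔt and Δx = v₀Δt + ½aΔt²; chain segment to segment.
0–1 s: v starts -6 m/s; Δx = -6·1 + ½·-8·1² = -10 m; v ends -14 m/s.
1–2 s: v starts -14 m/s; Δx = -14·1 + ½·2·1² = -13 m; v ends -12 m/s.
2–4 s: v starts -12 m/s; Δx = -12·2 + ½·8·2² = -8 m; v ends 4 m/s.
4–5 s: v starts 4 m/s; Δx = 4·1 + ½·-5·1² = 1.5 m; v ends -1 m/s.
x(5) = 0 + Σ Δx = -29.5 m.

-29.5 m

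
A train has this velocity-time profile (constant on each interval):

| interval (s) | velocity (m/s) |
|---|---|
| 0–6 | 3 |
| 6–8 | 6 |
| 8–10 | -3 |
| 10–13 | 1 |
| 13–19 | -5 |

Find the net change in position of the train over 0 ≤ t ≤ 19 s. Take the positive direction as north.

Displacement is the signed area under the v-t curve.
0–6 s: 3 × 6 = 18 m
6–8 s: 6 × 2 = 12 m
8–10 s: -3 × 2 = -6 m
10–13 s: 1 × 3 = 3 m
13–19 s: -5 × 6 = -30 m
Net displacement = -3 m

-3 m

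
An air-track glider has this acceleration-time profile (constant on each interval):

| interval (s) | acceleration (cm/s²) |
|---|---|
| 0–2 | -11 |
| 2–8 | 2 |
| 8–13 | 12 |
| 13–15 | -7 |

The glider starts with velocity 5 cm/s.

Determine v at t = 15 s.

Δv equals the area under the a-t graph; then v = v₀ + Δv.
0–2 s: -11 × 2 = -22 cm/s
2–8 s: 2 × 6 = 12 cm/s
8–13 s: 12 × 5 = 60 cm/s
13–15 s: -7 × 2 = -14 cm/s
Δv = 36 cm/s, so v(15) = 5 + (36) = 41 cm/s.

41 cm/s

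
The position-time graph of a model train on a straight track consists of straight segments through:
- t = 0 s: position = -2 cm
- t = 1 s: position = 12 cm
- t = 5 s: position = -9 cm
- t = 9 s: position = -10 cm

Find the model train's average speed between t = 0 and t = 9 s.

4 cm/s

Average speed = (total path length)/(elapsed time); on a piecewise-linear x-t graph the path length is Σ|Δx|.
0–1 s: |Δx| = |12 − -2| = 14 cm
1–5 s: |Δx| = |-9 − 12| = 21 cm
5–9 s: |Δx| = |-10 − -9| = 1 cm
Total path = 36 cm; average speed = 36/9 = 4 cm/s.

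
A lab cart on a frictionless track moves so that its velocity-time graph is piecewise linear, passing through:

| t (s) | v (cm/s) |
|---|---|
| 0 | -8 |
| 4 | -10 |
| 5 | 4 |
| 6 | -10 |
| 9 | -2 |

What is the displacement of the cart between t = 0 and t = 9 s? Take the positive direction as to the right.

-60 cm

Net displacement equals the area under the velocity-time graph (areas below the axis count negative).
0–4 s: ½(-8 + -10)(4) = -36 cm
4–5 s: ½(-10 + 4)(1) = -3 cm
5–6 s: ½(4 + -10)(1) = -3 cm
6–9 s: ½(-10 + -2)(3) = -18 cm
Net displacement = -60 cm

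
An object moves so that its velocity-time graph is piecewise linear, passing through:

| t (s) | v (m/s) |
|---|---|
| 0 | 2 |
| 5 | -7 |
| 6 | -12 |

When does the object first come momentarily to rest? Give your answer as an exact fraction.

t = 10/9 s

v changes sign on 0–5 s (from 2 to -7); the graph is linear there, so v = 0 at t = 0 + (-2)·(5 − 0)/(-7 − 2) = 10/9 s.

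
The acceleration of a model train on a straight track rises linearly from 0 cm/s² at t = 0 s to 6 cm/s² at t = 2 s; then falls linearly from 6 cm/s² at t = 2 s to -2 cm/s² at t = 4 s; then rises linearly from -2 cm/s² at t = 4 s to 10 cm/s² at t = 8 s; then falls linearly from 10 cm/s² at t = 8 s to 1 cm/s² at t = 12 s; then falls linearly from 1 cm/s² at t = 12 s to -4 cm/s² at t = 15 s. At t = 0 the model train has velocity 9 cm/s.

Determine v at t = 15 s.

Δv equals the area under the a-t graph; then v = v₀ + Δv.
0–2 s: ½(0 + 6)(2) = 6 cm/s
2–4 s: ½(6 + -2)(2) = 4 cm/s
4–8 s: ½(-2 + 10)(4) = 16 cm/s
8–12 s: ½(10 + 1)(4) = 22 cm/s
12–15 s: ½(1 + -4)(3) = -4.5 cm/s
Δv = 43.5 cm/s, so v(15) = 9 + (43.5) = 52.5 cm/s.

52.5 cm/s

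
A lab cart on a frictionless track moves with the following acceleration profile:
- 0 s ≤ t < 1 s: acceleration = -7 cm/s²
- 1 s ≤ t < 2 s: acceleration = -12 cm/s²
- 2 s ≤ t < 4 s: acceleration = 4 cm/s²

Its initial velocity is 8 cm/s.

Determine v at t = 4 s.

-3 cm/s

Δv equals the area under the a-t graph; then v = v₀ + Δv.
0–1 s: -7 × 1 = -7 cm/s
1–2 s: -12 × 1 = -12 cm/s
2–4 s: 4 × 2 = 8 cm/s
Δv = -11 cm/s, so v(4) = 8 + (-11) = -3 cm/s.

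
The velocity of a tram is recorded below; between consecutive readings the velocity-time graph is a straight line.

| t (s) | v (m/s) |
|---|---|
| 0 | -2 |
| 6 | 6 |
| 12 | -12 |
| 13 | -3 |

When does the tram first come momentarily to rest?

t = 1.5 s

v changes sign on 0–6 s (from -2 to 6); the graph is linear there, so v = 0 at t = 0 + (2)·(6 − 0)/(6 − -2) = 1.5 s.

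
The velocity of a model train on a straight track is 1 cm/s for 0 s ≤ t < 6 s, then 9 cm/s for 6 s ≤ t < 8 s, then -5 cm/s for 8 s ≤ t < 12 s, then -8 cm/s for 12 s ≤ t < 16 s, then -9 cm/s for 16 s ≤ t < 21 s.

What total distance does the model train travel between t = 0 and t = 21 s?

121 cm

Distance (not displacement) is the total path length: add the absolute areas under v-t.
0–6 s: |1| × 6 = 6 cm
6–8 s: |9| × 2 = 18 cm
8–12 s: |-5| × 4 = 20 cm
12–16 s: |-8| × 4 = 32 cm
16–21 s: |-9| × 5 = 45 cm
Total distance = 121 cm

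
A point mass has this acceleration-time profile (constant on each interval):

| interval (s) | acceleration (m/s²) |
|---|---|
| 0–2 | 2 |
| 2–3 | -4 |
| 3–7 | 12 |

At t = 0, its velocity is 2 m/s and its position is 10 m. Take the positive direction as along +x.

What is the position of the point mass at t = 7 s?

On each constant-a segment, Δv = aΔt and Δx = v₀Δt + ½aΔt²; chain segment to segment.
0–2 s: v starts 2 m/s; Δx = 2·2 + ½·2·2² = 8 m; v ends 6 m/s.
2–3 s: v starts 6 m/s; Δx = 6·1 + ½·-4·1² = 4 m; v ends 2 m/s.
3–7 s: v starts 2 m/s; Δx = 2·4 + ½·12·4² = 104 m; v ends 50 m/s.
x(7) = 10 + Σ Δx = 126 m.

126 m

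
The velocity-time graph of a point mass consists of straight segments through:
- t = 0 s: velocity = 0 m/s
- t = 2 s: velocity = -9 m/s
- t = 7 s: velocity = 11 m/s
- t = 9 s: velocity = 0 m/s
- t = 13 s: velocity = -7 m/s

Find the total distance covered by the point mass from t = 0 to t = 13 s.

59.25 m

Total distance travelled is ∫|v| dt — sum the magnitudes of each area piece.
0–2 s: |½(0 + -9)(2)| = 9 m
2–7 s: v = 0 at t = 4.25 s; triangle areas 10.125 + 15.125 = 25.25 m
7–9 s: |½(11 + 0)(2)| = 11 m
9–13 s: |½(0 + -7)(4)| = 14 m
Total distance = 59.25 m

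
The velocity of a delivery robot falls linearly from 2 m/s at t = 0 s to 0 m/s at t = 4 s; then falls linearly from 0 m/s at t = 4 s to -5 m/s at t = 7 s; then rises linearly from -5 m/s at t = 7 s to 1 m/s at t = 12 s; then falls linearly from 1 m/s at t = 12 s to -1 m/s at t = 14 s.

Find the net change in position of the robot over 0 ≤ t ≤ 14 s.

-13.5 m

Displacement is the signed area under the v-t curve.
0–4 s: ½(2 + 0)(4) = 4 m
4–7 s: ½(0 + -5)(3) = -7.5 m
7–12 s: ½(-5 + 1)(5) = -10 m
12–14 s: ½(1 + -1)(2) = 0 m
Net displacement = -13.5 m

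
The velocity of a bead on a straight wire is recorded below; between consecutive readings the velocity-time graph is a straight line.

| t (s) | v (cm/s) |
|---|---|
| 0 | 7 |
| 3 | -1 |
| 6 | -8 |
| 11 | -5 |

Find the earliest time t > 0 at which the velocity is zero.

t = 2.625 s

v changes sign on 0–3 s (from 7 to -1); the graph is linear there, so v = 0 at t = 0 + (-7)·(3 − 0)/(-1 − 7) = 2.625 s.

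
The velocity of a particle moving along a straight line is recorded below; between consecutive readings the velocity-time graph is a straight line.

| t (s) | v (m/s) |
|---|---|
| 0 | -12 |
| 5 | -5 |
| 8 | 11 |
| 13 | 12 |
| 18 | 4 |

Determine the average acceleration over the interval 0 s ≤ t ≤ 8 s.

Average acceleration = Δv/Δt = (11 − -12)/(8 − 0) = 2.875 m/s².

2.875 m/s²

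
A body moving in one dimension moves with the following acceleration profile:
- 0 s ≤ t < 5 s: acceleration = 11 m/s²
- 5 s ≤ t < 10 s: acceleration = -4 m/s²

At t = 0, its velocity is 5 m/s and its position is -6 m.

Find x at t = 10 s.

On each constant-a segment, Δv = aΔt and Δx = v₀Δt + ½aΔt²; chain segment to segment.
0–5 s: v starts 5 m/s; Δx = 5·5 + ½·11·5² = 162.5 m; v ends 60 m/s.
5–10 s: v starts 60 m/s; Δx = 60·5 + ½·-4·5² = 250 m; v ends 40 m/s.
x(10) = -6 + Σ Δx = 406.5 m.

406.5 m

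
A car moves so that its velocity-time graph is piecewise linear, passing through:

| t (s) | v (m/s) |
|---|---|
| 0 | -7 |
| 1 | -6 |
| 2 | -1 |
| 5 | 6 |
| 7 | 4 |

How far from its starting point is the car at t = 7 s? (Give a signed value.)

Displacement is the signed area under the v-t curve.
0–1 s: ½(-7 + -6)(1) = -6.5 m
1–2 s: ½(-6 + -1)(1) = -3.5 m
2–5 s: ½(-1 + 6)(3) = 7.5 m
5–7 s: ½(6 + 4)(2) = 10 m
Net displacement = 7.5 m

7.5 m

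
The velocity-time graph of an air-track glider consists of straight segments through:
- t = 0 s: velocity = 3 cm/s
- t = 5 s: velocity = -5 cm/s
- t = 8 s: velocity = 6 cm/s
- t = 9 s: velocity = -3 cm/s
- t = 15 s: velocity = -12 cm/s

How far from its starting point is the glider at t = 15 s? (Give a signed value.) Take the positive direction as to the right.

-47 cm

Displacement is the signed area under the v-t curve.
0–5 s: ½(3 + -5)(5) = -5 cm
5–8 s: ½(-5 + 6)(3) = 1.5 cm
8–9 s: ½(6 + -3)(1) = 1.5 cm
9–15 s: ½(-3 + -12)(6) = -45 cm
Net displacement = -47 cm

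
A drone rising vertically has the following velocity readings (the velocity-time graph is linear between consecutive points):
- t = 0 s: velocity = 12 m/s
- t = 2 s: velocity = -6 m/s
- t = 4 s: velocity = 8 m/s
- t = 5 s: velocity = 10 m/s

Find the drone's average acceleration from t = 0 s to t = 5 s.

-0.4 m/s²

Average acceleration = Δv/Δt = (10 − 12)/(5 − 0) = -0.4 m/s².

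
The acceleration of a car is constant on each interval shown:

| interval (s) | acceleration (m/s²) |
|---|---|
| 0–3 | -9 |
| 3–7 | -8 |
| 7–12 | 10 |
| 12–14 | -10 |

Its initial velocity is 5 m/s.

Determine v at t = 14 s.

-24 m/s

Δv equals the area under the a-t graph; then v = v₀ + Δv.
0–3 s: -9 × 3 = -27 m/s
3–7 s: -8 × 4 = -32 m/s
7–12 s: 10 × 5 = 50 m/s
12–14 s: -10 × 2 = -20 m/s
Δv = -29 m/s, so v(14) = 5 + (-29) = -24 m/s.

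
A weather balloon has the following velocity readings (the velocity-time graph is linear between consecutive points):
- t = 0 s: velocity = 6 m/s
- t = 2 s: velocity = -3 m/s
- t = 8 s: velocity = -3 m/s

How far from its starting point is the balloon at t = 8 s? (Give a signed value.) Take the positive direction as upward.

Displacement is the signed area under the v-t curve.
0–2 s: ½(6 + -3)(2) = 3 m
2–8 s: -3 × 6 = -18 m
Net displacement = -15 m

-15 m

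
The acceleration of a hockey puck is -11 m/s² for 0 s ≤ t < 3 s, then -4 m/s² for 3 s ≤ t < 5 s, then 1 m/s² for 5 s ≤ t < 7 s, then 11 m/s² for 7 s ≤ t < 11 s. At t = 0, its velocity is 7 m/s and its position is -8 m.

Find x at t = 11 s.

On each constant-a segment, Δv = aΔt and Δx = v₀Δt + ½aΔt²; chain segment to segment.
0–3 s: v starts 7 m/s; Δx = 7·3 + ½·-11·3² = -28.5 m; v ends -26 m/s.
3–5 s: v starts -26 m/s; Δx = -26·2 + ½·-4·2² = -60 m; v ends -34 m/s.
5–7 s: v starts -34 m/s; Δx = -34·2 + ½·1·2² = -66 m; v ends -32 m/s.
7–11 s: v starts -32 m/s; Δx = -32·4 + ½·11·4² = -40 m; v ends 12 m/s.
x(11) = -8 + Σ Δx = -202.5 m.

-202.5 m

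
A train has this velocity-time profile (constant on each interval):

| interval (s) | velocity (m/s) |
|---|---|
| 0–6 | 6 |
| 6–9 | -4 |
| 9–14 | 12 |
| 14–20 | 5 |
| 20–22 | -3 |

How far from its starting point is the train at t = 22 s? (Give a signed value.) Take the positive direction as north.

Net displacement equals the area under the velocity-time graph (areas below the axis count negative).
0–6 s: 6 × 6 = 36 m
6–9 s: -4 × 3 = -12 m
9–14 s: 12 × 5 = 60 m
14–20 s: 5 × 6 = 30 m
20–22 s: -3 × 2 = -6 m
Net displacement = 108 m

108 m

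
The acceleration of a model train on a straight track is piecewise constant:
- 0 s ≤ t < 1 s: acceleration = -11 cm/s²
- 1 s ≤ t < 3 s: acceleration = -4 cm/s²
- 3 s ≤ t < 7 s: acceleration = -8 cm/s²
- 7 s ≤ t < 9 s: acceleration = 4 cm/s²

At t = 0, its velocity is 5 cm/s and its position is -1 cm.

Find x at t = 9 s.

On each constant-a segment, Δv = aΔt and Δx = v₀Δt + ½aΔt²; chain segment to segment.
0–1 s: v starts 5 cm/s; Δx = 5·1 + ½·-11·1² = -0.5 cm; v ends -6 cm/s.
1–3 s: v starts -6 cm/s; Δx = -6·2 + ½·-4·2² = -20 cm; v ends -14 cm/s.
3–7 s: v starts -14 cm/s; Δx = -14·4 + ½·-8·4² = -120 cm; v ends -46 cm/s.
7–9 s: v starts -46 cm/s; Δx = -46·2 + ½·4·2² = -84 cm; v ends -38 cm/s.
x(9) = -1 + Σ Δx = -225.5 cm.

-225.5 cm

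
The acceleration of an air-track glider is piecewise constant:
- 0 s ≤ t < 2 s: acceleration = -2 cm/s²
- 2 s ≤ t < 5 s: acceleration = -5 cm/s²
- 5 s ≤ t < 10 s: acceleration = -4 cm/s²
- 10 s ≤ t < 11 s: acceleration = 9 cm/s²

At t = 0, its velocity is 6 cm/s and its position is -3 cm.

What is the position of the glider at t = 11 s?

On each constant-a segment, Δv = aΔt and Δx = v₀Δt + ½aΔt²; chain segment to segment.
0–2 s: v starts 6 cm/s; Δx = 6·2 + ½·-2·2² = 8 cm; v ends 2 cm/s.
2–5 s: v starts 2 cm/s; Δx = 2·3 + ½·-5·3² = -16.5 cm; v ends -13 cm/s.
5–10 s: v starts -13 cm/s; Δx = -13·5 + ½·-4·5² = -115 cm; v ends -33 cm/s.
10–11 s: v starts -33 cm/s; Δx = -33·1 + ½·9·1² = -28.5 cm; v ends -24 cm/s.
x(11) = -3 + Σ Δx = -155 cm.

-155 cm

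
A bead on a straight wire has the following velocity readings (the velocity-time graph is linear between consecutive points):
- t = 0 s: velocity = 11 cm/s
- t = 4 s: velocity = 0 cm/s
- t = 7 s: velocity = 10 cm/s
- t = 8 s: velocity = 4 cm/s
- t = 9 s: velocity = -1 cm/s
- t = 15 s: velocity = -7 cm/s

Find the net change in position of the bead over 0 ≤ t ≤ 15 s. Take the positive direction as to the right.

Net displacement equals the area under the velocity-time graph (areas below the axis count negative).
0–4 s: ½(11 + 0)(4) = 22 cm
4–7 s: ½(0 + 10)(3) = 15 cm
7–8 s: ½(10 + 4)(1) = 7 cm
8–9 s: ½(4 + -1)(1) = 1.5 cm
9–15 s: ½(-1 + -7)(6) = -24 cm
Net displacement = 21.5 cm

21.5 cm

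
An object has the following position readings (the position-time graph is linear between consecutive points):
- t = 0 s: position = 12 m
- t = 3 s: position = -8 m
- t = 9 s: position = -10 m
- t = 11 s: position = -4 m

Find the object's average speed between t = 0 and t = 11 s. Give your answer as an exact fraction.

28/11 m/s

Average speed = (total path length)/(elapsed time); on a piecewise-linear x-t graph the path length is Σ|Δx|.
0–3 s: |Δx| = |-8 − 12| = 20 m
3–9 s: |Δx| = |-10 − -8| = 2 m
9–11 s: |Δx| = |-4 − -10| = 6 m
Total path = 28 m; average speed = 28/11 = 28/11 m/s.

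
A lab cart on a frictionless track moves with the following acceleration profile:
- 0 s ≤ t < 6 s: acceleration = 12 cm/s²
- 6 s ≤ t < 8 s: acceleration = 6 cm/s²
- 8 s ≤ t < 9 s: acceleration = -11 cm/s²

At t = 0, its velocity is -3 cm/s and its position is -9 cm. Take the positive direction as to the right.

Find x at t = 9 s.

On each constant-a segment, Δv = aΔt and Δx = v₀Δt + ½aΔt²; chain segment to segment.
0–6 s: v starts -3 cm/s; Δx = -3·6 + ½·12·6² = 198 cm; v ends 69 cm/s.
6–8 s: v starts 69 cm/s; Δx = 69·2 + ½·6·2² = 150 cm; v ends 81 cm/s.
8–9 s: v starts 81 cm/s; Δx = 81·1 + ½·-11·1² = 75.5 cm; v ends 70 cm/s.
x(9) = -9 + Σ Δx = 414.5 cm.

414.5 cm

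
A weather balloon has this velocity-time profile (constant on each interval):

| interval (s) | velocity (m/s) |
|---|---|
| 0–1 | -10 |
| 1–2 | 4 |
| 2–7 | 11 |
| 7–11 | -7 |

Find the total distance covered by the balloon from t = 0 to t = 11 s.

Total distance travelled is ∫|v| dt — sum the magnitudes of each area piece.
0–1 s: |-10| × 1 = 10 m
1–2 s: |4| × 1 = 4 m
2–7 s: |11| × 5 = 55 m
7–11 s: |-7| × 4 = 28 m
Total distance = 97 m

97 m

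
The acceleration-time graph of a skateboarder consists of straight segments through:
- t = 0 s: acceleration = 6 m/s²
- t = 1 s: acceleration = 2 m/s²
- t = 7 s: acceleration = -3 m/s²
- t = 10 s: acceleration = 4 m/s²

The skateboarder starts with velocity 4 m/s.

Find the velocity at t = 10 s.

6.5 m/s

Δv equals the area under the a-t graph; then v = v₀ + Δv.
0–1 s: ½(6 + 2)(1) = 4 m/s
1–7 s: ½(2 + -3)(6) = -3 m/s
7–10 s: ½(-3 + 4)(3) = 1.5 m/s
Δv = 2.5 m/s, so v(10) = 4 + (2.5) = 6.5 m/s.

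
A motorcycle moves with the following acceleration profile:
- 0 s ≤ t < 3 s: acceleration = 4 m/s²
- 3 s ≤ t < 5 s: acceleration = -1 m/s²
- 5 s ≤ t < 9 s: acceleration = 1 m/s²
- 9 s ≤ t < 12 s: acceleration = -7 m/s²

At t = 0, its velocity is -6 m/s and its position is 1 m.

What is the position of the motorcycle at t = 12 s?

On each constant-a segment, Δv = aΔt and Δx = v₀Δt + ½aΔt²; chain segment to segment.
0–3 s: v starts -6 m/s; Δx = -6·3 + ½·4·3² = 0 m; v ends 6 m/s.
3–5 s: v starts 6 m/s; Δx = 6·2 + ½·-1·2² = 10 m; v ends 4 m/s.
5–9 s: v starts 4 m/s; Δx = 4·4 + ½·1·4² = 24 m; v ends 8 m/s.
9–12 s: v starts 8 m/s; Δx = 8·3 + ½·-7·3² = -7.5 m; v ends -13 m/s.
x(12) = 1 + Σ Δx = 27.5 m.

27.5 m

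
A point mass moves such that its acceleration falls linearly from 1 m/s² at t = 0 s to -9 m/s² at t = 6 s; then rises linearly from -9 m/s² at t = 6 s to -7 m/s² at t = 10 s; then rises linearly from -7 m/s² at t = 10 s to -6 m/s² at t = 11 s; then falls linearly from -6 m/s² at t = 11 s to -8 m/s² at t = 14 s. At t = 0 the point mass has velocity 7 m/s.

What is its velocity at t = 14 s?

-76.5 m/s

Δv equals the area under the a-t graph; then v = v₀ + Δv.
0–6 s: ½(1 + -9)(6) = -24 m/s
6–10 s: ½(-9 + -7)(4) = -32 m/s
10–11 s: ½(-7 + -6)(1) = -6.5 m/s
11–14 s: ½(-6 + -8)(3) = -21 m/s
Δv = -83.5 m/s, so v(14) = 7 + (-83.5) = -76.5 m/s.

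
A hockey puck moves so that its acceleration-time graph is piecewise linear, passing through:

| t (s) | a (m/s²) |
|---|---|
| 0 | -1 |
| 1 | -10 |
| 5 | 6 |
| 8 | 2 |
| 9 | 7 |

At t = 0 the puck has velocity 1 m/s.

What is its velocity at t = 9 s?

Δv equals the area under the a-t graph; then v = v₀ + Δv.
0–1 s: ½(-1 + -10)(1) = -5.5 m/s
1–5 s: ½(-10 + 6)(4) = -8 m/s
5–8 s: ½(6 + 2)(3) = 12 m/s
8–9 s: ½(2 + 7)(1) = 4.5 m/s
Δv = 3 m/s, so v(9) = 1 + (3) = 4 m/s.

4 m/s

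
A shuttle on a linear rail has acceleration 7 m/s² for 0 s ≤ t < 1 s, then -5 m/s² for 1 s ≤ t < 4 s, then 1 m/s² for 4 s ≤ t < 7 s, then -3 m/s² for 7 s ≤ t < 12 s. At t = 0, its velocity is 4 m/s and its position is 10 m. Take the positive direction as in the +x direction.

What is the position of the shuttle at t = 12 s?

-22 m

On each constant-a segment, Δv = aΔt and Δx = v₀Δt + ½aΔt²; chain segment to segment.
0–1 s: v starts 4 m/s; Δx = 4·1 + ½·7·1² = 7.5 m; v ends 11 m/s.
1–4 s: v starts 11 m/s; Δx = 11·3 + ½·-5·3² = 10.5 m; v ends -4 m/s.
4–7 s: v starts -4 m/s; Δx = -4·3 + ½·1·3² = -7.5 m; v ends -1 m/s.
7–12 s: v starts -1 m/s; Δx = -1·5 + ½·-3·5² = -42.5 m; v ends -16 m/s.
x(12) = 10 + Σ Δx = -22 m.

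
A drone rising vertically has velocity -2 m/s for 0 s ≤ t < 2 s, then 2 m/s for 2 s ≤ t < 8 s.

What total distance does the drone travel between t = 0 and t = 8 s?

Distance (not displacement) is the total path length: add the absolute areas under v-t.
0–2 s: |-2| × 2 = 4 m
2–8 s: |2| × 6 = 12 m
Total distance = 16 m

16 m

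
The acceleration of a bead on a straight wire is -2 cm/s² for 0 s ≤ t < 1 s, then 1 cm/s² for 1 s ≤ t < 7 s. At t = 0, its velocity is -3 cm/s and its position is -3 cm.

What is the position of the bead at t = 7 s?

-19 cm

On each constant-a segment, Δv = aΔt and Δx = v₀Δt + ½aΔt²; chain segment to segment.
0–1 s: v starts -3 cm/s; Δx = -3·1 + ½·-2·1² = -4 cm; v ends -5 cm/s.
1–7 s: v starts -5 cm/s; Δx = -5·6 + ½·1·6² = -12 cm; v ends 1 cm/s.
x(7) = -3 + Σ Δx = -19 cm.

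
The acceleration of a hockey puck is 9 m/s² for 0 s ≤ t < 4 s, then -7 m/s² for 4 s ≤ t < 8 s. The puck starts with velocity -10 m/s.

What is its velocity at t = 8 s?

Δv equals the area under the a-t graph; then v = v₀ + Δv.
0–4 s: 9 × 4 = 36 m/s
4–8 s: -7 × 4 = -28 m/s
Δv = 8 m/s, so v(8) = -10 + (8) = -2 m/s.

-2 m/s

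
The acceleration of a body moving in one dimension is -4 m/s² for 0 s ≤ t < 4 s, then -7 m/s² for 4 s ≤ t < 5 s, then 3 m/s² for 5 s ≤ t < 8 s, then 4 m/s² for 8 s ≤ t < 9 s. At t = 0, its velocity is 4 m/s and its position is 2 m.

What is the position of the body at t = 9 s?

On each constant-a segment, Δv = aΔt and Δx = v₀Δt + ½aΔt²; chain segment to segment.
0–4 s: v starts 4 m/s; Δx = 4·4 + ½·-4·4² = -16 m; v ends -12 m/s.
4–5 s: v starts -12 m/s; Δx = -12·1 + ½·-7·1² = -15.5 m; v ends -19 m/s.
5–8 s: v starts -19 m/s; Δx = -19·3 + ½·3·3² = -43.5 m; v ends -10 m/s.
8–9 s: v starts -10 m/s; Δx = -10·1 + ½·4·1² = -8 m; v ends -6 m/s.
x(9) = 2 + Σ Δx = -81 m.

-81 m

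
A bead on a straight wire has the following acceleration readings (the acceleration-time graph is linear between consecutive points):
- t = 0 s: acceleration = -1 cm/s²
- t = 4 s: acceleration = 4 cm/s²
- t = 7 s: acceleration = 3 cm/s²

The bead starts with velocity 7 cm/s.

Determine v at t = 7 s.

Δv equals the area under the a-t graph; then v = v₀ + Δv.
0–4 s: ½(-1 + 4)(4) = 6 cm/s
4–7 s: ½(4 + 3)(3) = 10.5 cm/s
Δv = 16.5 cm/s, so v(7) = 7 + (16.5) = 23.5 cm/s.

23.5 cm/s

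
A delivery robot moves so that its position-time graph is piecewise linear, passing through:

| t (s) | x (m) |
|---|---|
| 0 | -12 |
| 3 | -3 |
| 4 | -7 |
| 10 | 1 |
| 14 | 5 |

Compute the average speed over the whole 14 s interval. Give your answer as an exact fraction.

Average speed = (total path length)/(elapsed time); on a piecewise-linear x-t graph the path length is Σ|Δx|.
0–3 s: |Δx| = |-3 − -12| = 9 m
3–4 s: |Δx| = |-7 − -3| = 4 m
4–10 s: |Δx| = |1 − -7| = 8 m
10–14 s: |Δx| = |5 − 1| = 4 m
Total path = 25 m; average speed = 25/14 = 25/14 m/s.

25/14 m/s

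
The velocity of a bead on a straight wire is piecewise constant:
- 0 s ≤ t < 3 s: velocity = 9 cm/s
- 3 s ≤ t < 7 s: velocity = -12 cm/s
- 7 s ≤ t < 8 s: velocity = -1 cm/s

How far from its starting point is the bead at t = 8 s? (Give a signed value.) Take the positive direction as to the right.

-22 cm

Net displacement equals the area under the velocity-time graph (areas below the axis count negative).
0–3 s: 9 × 3 = 27 cm
3–7 s: -12 × 4 = -48 cm
7–8 s: -1 × 1 = -1 cm
Net displacement = -22 cm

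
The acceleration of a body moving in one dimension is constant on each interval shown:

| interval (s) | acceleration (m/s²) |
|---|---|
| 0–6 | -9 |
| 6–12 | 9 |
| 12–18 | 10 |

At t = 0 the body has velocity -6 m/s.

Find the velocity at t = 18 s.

Δv equals the area under the a-t graph; then v = v₀ + Δv.
0–6 s: -9 × 6 = -54 m/s
6–12 s: 9 × 6 = 54 m/s
12–18 s: 10 × 6 = 60 m/s
Δv = 60 m/s, so v(18) = -6 + (60) = 54 m/s.

54 m/s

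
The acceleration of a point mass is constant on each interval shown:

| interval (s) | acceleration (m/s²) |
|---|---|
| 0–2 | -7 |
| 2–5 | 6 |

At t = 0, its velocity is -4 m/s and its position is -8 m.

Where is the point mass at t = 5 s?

-57 m

On each constant-a segment, Δv = aΔt and Δx = v₀Δt + ½aΔt²; chain segment to segment.
0–2 s: v starts -4 m/s; Δx = -4·2 + ½·-7·2² = -22 m; v ends -18 m/s.
2–5 s: v starts -18 m/s; Δx = -18·3 + ½·6·3² = -27 m; v ends 0 m/s.
x(5) = -8 + Σ Δx = -57 m.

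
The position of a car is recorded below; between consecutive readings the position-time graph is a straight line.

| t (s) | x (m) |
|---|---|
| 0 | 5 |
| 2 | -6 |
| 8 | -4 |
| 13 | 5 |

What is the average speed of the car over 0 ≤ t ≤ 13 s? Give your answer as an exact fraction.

22/13 m/s

Average speed = (total path length)/(elapsed time); on a piecewise-linear x-t graph the path length is Σ|Δx|.
0–2 s: |Δx| = |-6 − 5| = 11 m
2–8 s: |Δx| = |-4 − -6| = 2 m
8–13 s: |Δx| = |5 − -4| = 9 m
Total path = 22 m; average speed = 22/13 = 22/13 m/s.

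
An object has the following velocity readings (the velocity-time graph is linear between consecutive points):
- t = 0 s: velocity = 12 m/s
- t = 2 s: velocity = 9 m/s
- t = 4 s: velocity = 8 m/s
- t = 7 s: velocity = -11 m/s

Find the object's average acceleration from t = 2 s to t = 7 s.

Average acceleration = Δv/Δt = (-11 − 9)/(7 − 2) = -4 m/s².

-4 m/s²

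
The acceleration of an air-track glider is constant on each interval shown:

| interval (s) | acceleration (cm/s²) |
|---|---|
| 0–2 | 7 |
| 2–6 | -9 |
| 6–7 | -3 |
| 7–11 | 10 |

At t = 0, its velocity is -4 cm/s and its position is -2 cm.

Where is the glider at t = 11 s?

On each constant-a segment, Δv = aΔt and Δx = v₀Δt + ½aΔt²; chain segment to segment.
0–2 s: v starts -4 cm/s; Δx = -4·2 + ½·7·2² = 6 cm; v ends 10 cm/s.
2–6 s: v starts 10 cm/s; Δx = 10·4 + ½·-9·4² = -32 cm; v ends -26 cm/s.
6–7 s: v starts -26 cm/s; Δx = -26·1 + ½·-3·1² = -27.5 cm; v ends -29 cm/s.
7–11 s: v starts -29 cm/s; Δx = -29·4 + ½·10·4² = -36 cm; v ends 11 cm/s.
x(11) = -2 + Σ Δx = -91.5 cm.

-91.5 cm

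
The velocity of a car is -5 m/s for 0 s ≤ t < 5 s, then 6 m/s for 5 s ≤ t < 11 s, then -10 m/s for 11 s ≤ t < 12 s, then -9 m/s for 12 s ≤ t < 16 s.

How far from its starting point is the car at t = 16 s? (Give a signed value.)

-35 m

Net displacement equals the area under the velocity-time graph (areas below the axis count negative).
0–5 s: -5 × 5 = -25 m
5–11 s: 6 × 6 = 36 m
11–12 s: -10 × 1 = -10 m
12–16 s: -9 × 4 = -36 m
Net displacement = -35 m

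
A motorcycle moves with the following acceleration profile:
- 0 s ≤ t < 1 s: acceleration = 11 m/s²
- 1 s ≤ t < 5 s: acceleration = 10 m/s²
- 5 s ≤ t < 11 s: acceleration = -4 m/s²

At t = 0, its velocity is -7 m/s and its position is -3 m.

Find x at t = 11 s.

283.5 m

On each constant-a segment, Δv = aΔt and Δx = v₀Δt + ½aΔt²; chain segment to segment.
0–1 s: v starts -7 m/s; Δx = -7·1 + ½·11·1² = -1.5 m; v ends 4 m/s.
1–5 s: v starts 4 m/s; Δx = 4·4 + ½·10·4² = 96 m; v ends 44 m/s.
5–11 s: v starts 44 m/s; Δx = 44·6 + ½·-4·6² = 192 m; v ends 20 m/s.
x(11) = -3 + Σ Δx = 283.5 m.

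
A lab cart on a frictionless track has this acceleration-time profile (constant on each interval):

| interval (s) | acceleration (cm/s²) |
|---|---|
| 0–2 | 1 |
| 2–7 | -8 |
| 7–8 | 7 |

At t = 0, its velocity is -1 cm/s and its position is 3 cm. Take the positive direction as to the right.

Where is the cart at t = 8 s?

On each constant-a segment, Δv = aΔt and Δx = v₀Δt + ½aΔt²; chain segment to segment.
0–2 s: v starts -1 cm/s; Δx = -1·2 + ½·1·2² = 0 cm; v ends 1 cm/s.
2–7 s: v starts 1 cm/s; Δx = 1·5 + ½·-8·5² = -95 cm; v ends -39 cm/s.
7–8 s: v starts -39 cm/s; Δx = -39·1 + ½·7·1² = -35.5 cm; v ends -32 cm/s.
x(8) = 3 + Σ Δx = -127.5 cm.

-127.5 cm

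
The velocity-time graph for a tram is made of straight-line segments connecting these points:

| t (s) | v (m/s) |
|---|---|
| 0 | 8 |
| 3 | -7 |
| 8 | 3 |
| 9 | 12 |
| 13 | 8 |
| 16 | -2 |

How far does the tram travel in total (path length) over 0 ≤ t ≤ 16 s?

83.5 m

Total distance travelled is ∫|v| dt — sum the magnitudes of each area piece.
0–3 s: v = 0 at t = 1.6 s; triangle areas 6.4 + 4.9 = 11.3 m
3–8 s: v = 0 at t = 6.5 s; triangle areas 12.25 + 2.25 = 14.5 m
8–9 s: |½(3 + 12)(1)| = 7.5 m
9–13 s: |½(12 + 8)(4)| = 40 m
13–16 s: v = 0 at t = 15.4 s; triangle areas 9.6 + 0.6 = 10.2 m
Total distance = 83.5 m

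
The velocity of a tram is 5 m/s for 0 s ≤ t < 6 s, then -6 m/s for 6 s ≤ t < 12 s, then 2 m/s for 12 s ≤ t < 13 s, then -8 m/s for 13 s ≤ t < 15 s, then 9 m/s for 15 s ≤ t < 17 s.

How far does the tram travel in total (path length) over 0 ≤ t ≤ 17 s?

102 m

Total distance travelled is ∫|v| dt — sum the magnitudes of each area piece.
0–6 s: |5| × 6 = 30 m
6–12 s: |-6| × 6 = 36 m
12–13 s: |2| × 1 = 2 m
13–15 s: |-8| × 2 = 16 m
15–17 s: |9| × 2 = 18 m
Total distance = 102 m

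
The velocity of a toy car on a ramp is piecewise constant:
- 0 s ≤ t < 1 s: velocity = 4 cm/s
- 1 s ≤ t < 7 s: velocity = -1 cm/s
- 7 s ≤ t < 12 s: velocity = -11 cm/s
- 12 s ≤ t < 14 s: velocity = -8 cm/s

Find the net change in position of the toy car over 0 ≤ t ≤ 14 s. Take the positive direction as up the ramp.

-73 cm

Net displacement equals the area under the velocity-time graph (areas below the axis count negative).
0–1 s: 4 × 1 = 4 cm
1–7 s: -1 × 6 = -6 cm
7–12 s: -11 × 5 = -55 cm
12–14 s: -8 × 2 = -16 cm
Net displacement = -73 cm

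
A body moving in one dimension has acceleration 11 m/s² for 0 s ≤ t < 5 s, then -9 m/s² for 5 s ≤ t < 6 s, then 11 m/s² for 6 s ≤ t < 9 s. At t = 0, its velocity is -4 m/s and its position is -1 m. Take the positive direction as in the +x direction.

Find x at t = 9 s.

338.5 m

On each constant-a segment, Δv = aΔt and Δx = v₀Δt + ½aΔt²; chain segment to segment.
0–5 s: v starts -4 m/s; Δx = -4·5 + ½·11·5² = 117.5 m; v ends 51 m/s.
5–6 s: v starts 51 m/s; Δx = 51·1 + ½·-9·1² = 46.5 m; v ends 42 m/s.
6–9 s: v starts 42 m/s; Δx = 42·3 + ½·11·3² = 175.5 m; v ends 75 m/s.
x(9) = -1 + Σ Δx = 338.5 m.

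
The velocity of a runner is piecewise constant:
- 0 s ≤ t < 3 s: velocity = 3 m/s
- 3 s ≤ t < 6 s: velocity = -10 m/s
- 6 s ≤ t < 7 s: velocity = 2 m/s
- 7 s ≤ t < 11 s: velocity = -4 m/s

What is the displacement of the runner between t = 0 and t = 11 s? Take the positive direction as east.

-35 m

Displacement is the signed area under the v-t curve.
0–3 s: 3 × 3 = 9 m
3–6 s: -10 × 3 = -30 m
6–7 s: 2 × 1 = 2 m
7–11 s: -4 × 4 = -16 m
Net displacement = -35 m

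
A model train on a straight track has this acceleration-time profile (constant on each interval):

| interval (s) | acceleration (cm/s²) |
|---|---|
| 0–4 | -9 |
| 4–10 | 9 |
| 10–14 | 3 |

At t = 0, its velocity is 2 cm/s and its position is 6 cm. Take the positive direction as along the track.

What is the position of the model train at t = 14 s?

On each constant-a segment, Δv = aΔt and Δx = v₀Δt + ½aΔt²; chain segment to segment.
0–4 s: v starts 2 cm/s; Δx = 2·4 + ½·-9·4² = -64 cm; v ends -34 cm/s.
4–10 s: v starts -34 cm/s; Δx = -34·6 + ½·9·6² = -42 cm; v ends 20 cm/s.
10–14 s: v starts 20 cm/s; Δx = 20·4 + ½·3·4² = 104 cm; v ends 32 cm/s.
x(14) = 6 + Σ Δx = 4 cm.

4 cm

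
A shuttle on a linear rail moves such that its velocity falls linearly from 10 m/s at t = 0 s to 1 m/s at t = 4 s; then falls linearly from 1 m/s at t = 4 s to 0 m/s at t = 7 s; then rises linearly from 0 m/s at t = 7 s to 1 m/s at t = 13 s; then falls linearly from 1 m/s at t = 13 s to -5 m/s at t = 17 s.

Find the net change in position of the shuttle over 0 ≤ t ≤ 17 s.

18.5 m

Displacement is the signed area under the v-t curve.
0–4 s: ½(10 + 1)(4) = 22 m
4–7 s: ½(1 + 0)(3) = 1.5 m
7–13 s: ½(0 + 1)(6) = 3 m
13–17 s: ½(1 + -5)(4) = -8 m
Net displacement = 18.5 m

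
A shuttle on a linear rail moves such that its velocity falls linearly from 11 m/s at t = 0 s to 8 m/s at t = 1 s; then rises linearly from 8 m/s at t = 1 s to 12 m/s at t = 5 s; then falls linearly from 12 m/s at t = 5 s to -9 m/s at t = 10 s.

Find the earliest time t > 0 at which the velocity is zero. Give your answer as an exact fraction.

v changes sign on 5–10 s (from 12 to -9); the graph is linear there, so v = 0 at t = 5 + (-12)·(10 − 5)/(-9 − 12) = 55/7 s.

t = 55/7 s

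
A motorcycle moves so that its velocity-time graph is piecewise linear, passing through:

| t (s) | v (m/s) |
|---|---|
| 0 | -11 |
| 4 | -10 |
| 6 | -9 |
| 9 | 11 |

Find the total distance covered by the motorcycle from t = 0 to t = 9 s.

Total distance travelled is ∫|v| dt — sum the magnitudes of each area piece.
0–4 s: |½(-11 + -10)(4)| = 42 m
4–6 s: |½(-10 + -9)(2)| = 19 m
6–9 s: v = 0 at t = 7.35 s; triangle areas 6.075 + 9.075 = 15.15 m
Total distance = 76.15 m

76.15 m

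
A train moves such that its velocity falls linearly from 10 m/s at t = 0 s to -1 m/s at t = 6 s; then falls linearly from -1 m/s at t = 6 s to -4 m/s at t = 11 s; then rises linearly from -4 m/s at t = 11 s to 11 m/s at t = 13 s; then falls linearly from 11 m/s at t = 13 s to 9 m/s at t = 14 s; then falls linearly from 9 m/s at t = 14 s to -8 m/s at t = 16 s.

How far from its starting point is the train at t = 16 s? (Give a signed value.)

32.5 m

Net displacement equals the area under the velocity-time graph (areas below the axis count negative).
0–6 s: ½(10 + -1)(6) = 27 m
6–11 s: ½(-1 + -4)(5) = -12.5 m
11–13 s: ½(-4 + 11)(2) = 7 m
13–14 s: ½(11 + 9)(1) = 10 m
14–16 s: ½(9 + -8)(2) = 1 m
Net displacement = 32.5 m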